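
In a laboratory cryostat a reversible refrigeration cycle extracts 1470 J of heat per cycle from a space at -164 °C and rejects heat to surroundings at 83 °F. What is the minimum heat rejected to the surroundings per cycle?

Q_H ≈ 4060 J

T_H = 83 °F → (83 − 32) × 5/9 = 28.33 °C = 301.48 K.
T_C = -164 °C → -164 + 273.15 = 109.15 K.
For a reversible cycle Q_H/Q_C = T_H/T_C, so Q_H = Q_C·T_H/T_C = 1470 × 301.48/109.15 = 4060 J.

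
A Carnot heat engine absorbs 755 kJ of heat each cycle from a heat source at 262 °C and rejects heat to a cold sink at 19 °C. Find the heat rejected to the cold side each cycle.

Q_C ≈ 412 kJ

T_H = 262 °C → 262 + 273.15 = 535.15 K.
T_C = 19 °C → 19 + 273.15 = 292.15 K.
Carnot efficiency: η = 1 − T_C/T_H = 1 − 292.15/535.15 = 0.4541.
For a reversible cycle Q_C/Q_H = T_C/T_H, so Q_C = 755 × 292.15/535.15 = 412 kJ.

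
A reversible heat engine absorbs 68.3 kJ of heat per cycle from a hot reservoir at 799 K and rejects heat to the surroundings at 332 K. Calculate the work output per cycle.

η_rev = 1 − T_C/T_H = 1 − 332.00/799.00 = 0.5845.
W = η·Q_H = 0.5845 × 68.3 = 39.92 kJ.

W ≈ 39.92 kJ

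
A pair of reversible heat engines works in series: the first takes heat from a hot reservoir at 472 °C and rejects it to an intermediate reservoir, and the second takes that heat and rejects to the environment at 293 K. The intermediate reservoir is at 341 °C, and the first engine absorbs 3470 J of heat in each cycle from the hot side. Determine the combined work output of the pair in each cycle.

W_total ≈ 2106 J

T_H = 472 °C → 472 + 273.15 = 745.15 K.
Two reversible stages in series are equivalent to a single Carnot engine between T_H and T_C, so η_total = 1 − T_C/T_H = 1 − 293.00/745.15 = 0.6068.
W_total = η_total · Q_H = 0.6068 × 3470 = 2106 J.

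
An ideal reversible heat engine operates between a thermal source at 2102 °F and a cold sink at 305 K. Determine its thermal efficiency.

η ≈ 0.786

T_H = 2102 °F → (2102 − 32) × 5/9 = 1150.00 °C = 1423.15 K.
For a reversible engine, η = 1 − T_C/T_H = 1 − 305.00/1423.15 = 0.786.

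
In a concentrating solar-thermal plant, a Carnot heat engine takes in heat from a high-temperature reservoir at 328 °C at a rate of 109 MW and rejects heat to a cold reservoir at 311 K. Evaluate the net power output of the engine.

Ẇ ≈ 52.6 MW

T_H = 328 °C → 328 + 273.15 = 601.15 K.
η_rev = 1 − T_C/T_H = 1 − 311.00/601.15 = 0.4827.
W = η·Q_H = 0.4827 × 109 = 52.6 MW.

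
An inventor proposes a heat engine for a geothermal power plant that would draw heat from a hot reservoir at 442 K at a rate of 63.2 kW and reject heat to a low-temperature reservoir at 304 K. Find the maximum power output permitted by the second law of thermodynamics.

The second-law ceiling is the Carnot efficiency, η_max = 1 − T_C/T_H = 1 − 304.00/442.00 = 0.3122.
W_max = η_max · Q_H = 0.3122 × 63.2 = 19.73 kW.

Ẇ_max ≈ 19.73 kW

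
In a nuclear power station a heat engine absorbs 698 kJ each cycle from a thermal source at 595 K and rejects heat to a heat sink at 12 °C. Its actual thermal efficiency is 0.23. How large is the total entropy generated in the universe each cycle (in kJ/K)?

T_C = 12 °C → 12 + 273.15 = 285.15 K.
W = η·Q_H = 0.23 × 698 = 160.5 kJ, so Q_C = Q_H − W = 537.5 kJ.
The hot reservoir loses entropy Q_H/T_H = 698/595.00 = 1.173 kJ/K; the cold reservoir gains Q_C/T_C = 537.5/285.15 = 1.885 kJ/K.
ΔS_univ = −Q_H/T_H + Q_C/T_C = 0.712 kJ/K (> 0, since η = 0.23 < η_Carnot = 0.521).

ΔS_univ ≈ 0.712 kJ/K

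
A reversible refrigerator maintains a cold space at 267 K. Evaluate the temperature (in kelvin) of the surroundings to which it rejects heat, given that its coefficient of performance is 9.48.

T_H ≈ 295 K

COP_R = T_C/(T_H − T_C) ⇒ T_H = T_C·(1 + 1/COP_R) = 267.00 × (1 + 1/9.48) = 295 K.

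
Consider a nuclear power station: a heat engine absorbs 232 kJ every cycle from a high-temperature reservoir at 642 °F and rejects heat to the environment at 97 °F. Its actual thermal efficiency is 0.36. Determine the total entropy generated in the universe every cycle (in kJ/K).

T_H = 642 °F → (642 − 32) × 5/9 = 338.89 °C = 612.04 K.
T_C = 97 °F → (97 − 32) × 5/9 = 36.11 °C = 309.26 K.
W = η·Q_H = 0.36 × 232 = 83.52 kJ, so Q_C = Q_H − W = 148.5 kJ.
The hot reservoir loses entropy Q_H/T_H = 232/612.04 = 0.3791 kJ/K; the cold reservoir gains Q_C/T_C = 148.5/309.26 = 0.4801 kJ/K.
ΔS_univ = −Q_H/T_H + Q_C/T_C = 0.101 kJ/K (> 0, since η = 0.36 < η_Carnot = 0.495).

ΔS_univ ≈ 0.101 kJ/K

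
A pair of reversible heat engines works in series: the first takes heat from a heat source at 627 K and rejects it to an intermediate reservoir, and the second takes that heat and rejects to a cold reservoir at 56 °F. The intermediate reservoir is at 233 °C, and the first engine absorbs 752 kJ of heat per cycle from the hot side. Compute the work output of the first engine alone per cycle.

W₁ ≈ 145 kJ

T_C = 56 °F → (56 − 32) × 5/9 = 13.33 °C = 286.48 K.
T_m = 233 °C → 233 + 273.15 = 506.15 K.
First-stage efficiency η₁ = 1 − T_m/T_H = 1 − 506.15/627.00 = 0.1927.
W₁ = η₁·Q_H = 0.1927 × 752 = 145 kJ.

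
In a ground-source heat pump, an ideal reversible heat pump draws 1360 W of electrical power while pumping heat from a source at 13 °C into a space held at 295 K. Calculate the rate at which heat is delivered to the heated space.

T_C = 13 °C → 13 + 273.15 = 286.15 K.
For a reversible heat pump, COP_HP = T_H/(T_H − T_C) = 295.00/8.85 = 33.3333.
Q_H = COP_HP · W = 33.3333 × 1360 = 45300 W.

Q̇_H ≈ 45300 W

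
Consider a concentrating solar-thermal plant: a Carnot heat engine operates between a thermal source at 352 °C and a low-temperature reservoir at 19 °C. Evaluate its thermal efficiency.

T_H = 352 °C → 352 + 273.15 = 625.15 K.
T_C = 19 °C → 19 + 273.15 = 292.15 K.
Carnot efficiency: η = 1 − T_C/T_H = 1 − 292.15/625.15 = 0.533.

η ≈ 0.533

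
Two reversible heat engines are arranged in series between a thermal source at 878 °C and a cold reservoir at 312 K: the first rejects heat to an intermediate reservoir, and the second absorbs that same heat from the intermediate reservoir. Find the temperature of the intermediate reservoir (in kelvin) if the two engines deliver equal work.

T_H = 878 °C → 878 + 273.15 = 1151.15 K.
For reversible stages Q_m = Q_H·(T_m/T_H). Setting W₁ = Q_H(1 − T_m/T_H) equal to W₂ = Q_m(1 − T_C/T_m) = Q_H·(T_m − T_C)/T_H gives T_H − T_m = T_m − T_C, so T_m = (T_H + T_C)/2 = (1151.15 + 312.00)/2 = 732 K.

T_m ≈ 732 K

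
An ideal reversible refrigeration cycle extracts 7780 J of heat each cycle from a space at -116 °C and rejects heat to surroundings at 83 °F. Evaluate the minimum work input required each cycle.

T_H = 83 °F → (83 − 32) × 5/9 = 28.33 °C = 301.48 K.
T_C = -116 °C → -116 + 273.15 = 157.15 K.
For a reversible refrigerator, COP_R = T_C/(T_H − T_C) = 157.15/144.33 = 1.0888.
W = Q_C/COP_R = 7780/1.0888 = 7150 J.

W_in ≈ 7150 J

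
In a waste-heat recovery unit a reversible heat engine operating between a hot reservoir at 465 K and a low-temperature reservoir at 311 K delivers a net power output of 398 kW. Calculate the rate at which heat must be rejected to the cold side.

For a reversible engine, η = 1 − T_C/T_H = 1 − 311.00/465.00 = 0.3312.
Since Q_C/Q_H = T_C/T_H and Q_H = W/η, Q_C = W·T_C/(T_H − T_C) = 398 × 311.00/154.00 = 803.8 kW.

Q̇_C ≈ 803.8 kW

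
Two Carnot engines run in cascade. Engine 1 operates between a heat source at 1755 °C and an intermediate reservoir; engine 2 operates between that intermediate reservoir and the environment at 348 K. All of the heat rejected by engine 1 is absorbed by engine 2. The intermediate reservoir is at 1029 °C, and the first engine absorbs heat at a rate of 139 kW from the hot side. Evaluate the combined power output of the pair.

Ẇ_total ≈ 115.1 kW

T_H = 1755 °C → 1755 + 273.15 = 2028.15 K.
Two reversible stages in series are equivalent to a single Carnot engine between T_H and T_C, so η_total = 1 − T_C/T_H = 1 − 348.00/2028.15 = 0.8284.
W_total = η_total · Q_H = 0.8284 × 139 = 115.1 kW.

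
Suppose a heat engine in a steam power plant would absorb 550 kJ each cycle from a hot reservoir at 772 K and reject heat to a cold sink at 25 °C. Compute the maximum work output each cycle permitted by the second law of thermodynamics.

T_C = 25 °C → 25 + 273.15 = 298.15 K.
The upper bound on efficiency is η_max = 1 − T_C/T_H = 1 − 298.15/772.00 = 0.6138.
W_max = η_max · Q_H = 0.6138 × 550 = 338 kJ.

W_max ≈ 338 kJ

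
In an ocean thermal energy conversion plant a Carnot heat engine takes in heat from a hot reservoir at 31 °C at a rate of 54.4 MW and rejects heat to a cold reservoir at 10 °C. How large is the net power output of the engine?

T_H = 31 °C → 31 + 273.15 = 304.15 K.
T_C = 10 °C → 10 + 273.15 = 283.15 K.
The Carnot efficiency is η = 1 − T_C/T_H = 1 − 283.15/304.15 = 0.0690.
W = η·Q_H = 0.0690 × 54.4 = 3.76 MW.

Ẇ ≈ 3.76 MW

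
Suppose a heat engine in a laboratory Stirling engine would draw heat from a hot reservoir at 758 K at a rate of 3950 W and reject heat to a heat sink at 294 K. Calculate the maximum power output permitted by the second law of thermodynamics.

Ẇ_max ≈ 2418 W

By the Carnot theorem, η_max = 1 − T_C/T_H = 1 − 294.00/758.00 = 0.6121.
W_max = η_max · Q_H = 0.6121 × 3950 = 2418 W.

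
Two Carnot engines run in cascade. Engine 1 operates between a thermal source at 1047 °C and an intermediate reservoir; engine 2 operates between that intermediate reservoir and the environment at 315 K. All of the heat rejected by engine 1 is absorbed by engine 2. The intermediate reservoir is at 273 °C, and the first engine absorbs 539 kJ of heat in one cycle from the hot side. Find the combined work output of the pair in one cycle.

W_total ≈ 410 kJ

T_H = 1047 °C → 1047 + 273.15 = 1320.15 K.
Two reversible stages in series are equivalent to a single Carnot engine between T_H and T_C, so η_total = 1 − T_C/T_H = 1 − 315.00/1320.15 = 0.7614.
W_total = η_total · Q_H = 0.7614 × 539 = 410 kJ.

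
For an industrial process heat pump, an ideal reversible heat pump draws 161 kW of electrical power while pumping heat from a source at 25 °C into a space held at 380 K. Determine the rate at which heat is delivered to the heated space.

Q̇_H ≈ 747.5 kW

T_C = 25 °C → 25 + 273.15 = 298.15 K.
COP_HP = T_H/(T_H − T_C) = 380.00/81.85 = 4.6426.
Q_H = COP_HP · W = 4.6426 × 161 = 747.5 kW.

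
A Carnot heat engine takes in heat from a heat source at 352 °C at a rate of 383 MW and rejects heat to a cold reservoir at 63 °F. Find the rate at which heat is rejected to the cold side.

T_H = 352 °C → 352 + 273.15 = 625.15 K.
T_C = 63 °F → (63 − 32) × 5/9 = 17.22 °C = 290.37 K.
For a reversible engine, η = 1 − T_C/T_H = 1 − 290.37/625.15 = 0.5355.
For a reversible cycle Q_C/Q_H = T_C/T_H, so Q_C = 383 × 290.37/625.15 = 178 MW.

Q̇_C ≈ 178 MW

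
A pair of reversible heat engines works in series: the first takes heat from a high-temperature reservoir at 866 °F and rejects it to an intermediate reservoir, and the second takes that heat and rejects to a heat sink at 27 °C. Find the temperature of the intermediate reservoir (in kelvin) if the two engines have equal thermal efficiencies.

T_H = 866 °F → (866 − 32) × 5/9 = 463.33 °C = 736.48 K.
T_C = 27 °C → 27 + 273.15 = 300.15 K.
Equal efficiencies require 1 − T_m/T_H = 1 − T_C/T_m, i.e. T_m/T_H = T_C/T_m, so T_m = √(T_H·T_C) = √(736.48 × 300.15) = 470.2 K.

T_m ≈ 470.2 K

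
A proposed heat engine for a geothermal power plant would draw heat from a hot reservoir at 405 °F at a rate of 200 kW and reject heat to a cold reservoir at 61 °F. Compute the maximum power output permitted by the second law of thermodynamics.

Ẇ_max ≈ 79.57 kW

T_H = 405 °F → (405 − 32) × 5/9 = 207.22 °C = 480.37 K.
T_C = 61 °F → (61 − 32) × 5/9 = 16.11 °C = 289.26 K.
The second-law ceiling is the Carnot efficiency, η_max = 1 − T_C/T_H = 1 − 289.26/480.37 = 0.3978.
W_max = η_max · Q_H = 0.3978 × 200 = 79.57 kW.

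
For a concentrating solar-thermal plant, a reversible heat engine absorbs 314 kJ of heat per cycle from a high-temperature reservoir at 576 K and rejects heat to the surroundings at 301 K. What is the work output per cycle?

W ≈ 149.9 kJ

η_rev = 1 − T_C/T_H = 1 − 301.00/576.00 = 0.4774.
W = η·Q_H = 0.4774 × 314 = 149.9 kJ.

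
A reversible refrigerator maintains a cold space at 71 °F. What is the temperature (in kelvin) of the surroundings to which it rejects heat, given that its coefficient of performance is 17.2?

T_C = 71 °F → (71 − 32) × 5/9 = 21.67 °C = 294.82 K.
COP_R = T_C/(T_H − T_C) ⇒ T_H = T_C·(1 + 1/COP_R) = 294.82 × (1 + 1/17.2) = 312.0 K.

T_H ≈ 312.0 K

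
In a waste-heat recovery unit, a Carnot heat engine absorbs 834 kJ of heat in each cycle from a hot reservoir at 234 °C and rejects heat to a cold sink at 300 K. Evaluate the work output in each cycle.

T_H = 234 °C → 234 + 273.15 = 507.15 K.
The Carnot efficiency is η = 1 − T_C/T_H = 1 − 300.00/507.15 = 0.4085.
W = η·Q_H = 0.4085 × 834 = 340.7 kJ.

W ≈ 340.7 kJ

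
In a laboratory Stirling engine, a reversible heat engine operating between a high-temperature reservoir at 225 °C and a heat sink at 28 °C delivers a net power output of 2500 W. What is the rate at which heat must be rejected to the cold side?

Q̇_C ≈ 3820 W

T_H = 225 °C → 225 + 273.15 = 498.15 K.
T_C = 28 °C → 28 + 273.15 = 301.15 K.
η_rev = 1 − T_C/T_H = 1 − 301.15/498.15 = 0.3955.
Since Q_C/Q_H = T_C/T_H and Q_H = W/η, Q_C = W·T_C/(T_H − T_C) = 2500 × 301.15/197.00 = 3820 W.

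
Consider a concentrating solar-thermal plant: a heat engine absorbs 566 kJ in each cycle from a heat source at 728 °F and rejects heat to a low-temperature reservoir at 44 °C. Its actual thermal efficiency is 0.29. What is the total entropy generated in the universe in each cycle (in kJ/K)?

ΔS_univ ≈ 0.409 kJ/K

T_H = 728 °F → (728 − 32) × 5/9 = 386.67 °C = 659.82 K.
T_C = 44 °C → 44 + 273.15 = 317.15 K.
W = η·Q_H = 0.29 × 566 = 164.1 kJ, so Q_C = Q_H − W = 401.9 kJ.
The hot reservoir loses entropy Q_H/T_H = 566/659.82 = 0.8578 kJ/K; the cold reservoir gains Q_C/T_C = 401.9/317.15 = 1.267 kJ/K.
ΔS_univ = −Q_H/T_H + Q_C/T_C = 0.409 kJ/K (> 0, since η = 0.29 < η_Carnot = 0.519).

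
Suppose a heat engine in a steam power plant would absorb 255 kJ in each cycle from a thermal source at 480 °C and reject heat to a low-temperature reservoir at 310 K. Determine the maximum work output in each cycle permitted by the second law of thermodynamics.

W_max ≈ 150 kJ

T_H = 480 °C → 480 + 273.15 = 753.15 K.
The upper bound on efficiency is η_max = 1 − T_C/T_H = 1 − 310.00/753.15 = 0.5884.
W_max = η_max · Q_H = 0.5884 × 255 = 150 kJ.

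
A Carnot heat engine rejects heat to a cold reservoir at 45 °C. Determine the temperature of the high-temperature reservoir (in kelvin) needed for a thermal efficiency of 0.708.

T_H ≈ 1090 K

T_C = 45 °C → 45 + 273.15 = 318.15 K.
From η = 1 − T_C/T_H, solving for T_H gives T_H = T_C/(1 − η) = 318.15/(1 − 0.708) = 1090 K.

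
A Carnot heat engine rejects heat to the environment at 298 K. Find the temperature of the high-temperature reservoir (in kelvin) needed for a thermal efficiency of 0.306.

T_H ≈ 429 K

From η = 1 − T_C/T_H, solving for T_H gives T_H = T_C/(1 − η) = 298.00/(1 − 0.306) = 429 K.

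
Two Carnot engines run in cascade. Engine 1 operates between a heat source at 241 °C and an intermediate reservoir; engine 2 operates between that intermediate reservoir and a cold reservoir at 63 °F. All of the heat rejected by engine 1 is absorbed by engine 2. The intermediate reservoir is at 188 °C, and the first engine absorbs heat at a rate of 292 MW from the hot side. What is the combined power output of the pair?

Ẇ_total ≈ 127 MW

T_H = 241 °C → 241 + 273.15 = 514.15 K.
T_C = 63 °F → (63 − 32) × 5/9 = 17.22 °C = 290.37 K.
Two reversible stages in series are equivalent to a single Carnot engine between T_H and T_C, so η_total = 1 − T_C/T_H = 1 − 290.37/514.15 = 0.4352.
W_total = η_total · Q_H = 0.4352 × 292 = 127 MW.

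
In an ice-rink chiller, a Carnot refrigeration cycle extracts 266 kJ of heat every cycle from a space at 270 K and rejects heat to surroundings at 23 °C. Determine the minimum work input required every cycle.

T_H = 23 °C → 23 + 273.15 = 296.15 K.
For a reversible refrigerator, COP_R = T_C/(T_H − T_C) = 270.00/26.15 = 10.3250.
W = Q_C/COP_R = 266/10.3250 = 25.76 kJ.

W_in ≈ 25.76 kJ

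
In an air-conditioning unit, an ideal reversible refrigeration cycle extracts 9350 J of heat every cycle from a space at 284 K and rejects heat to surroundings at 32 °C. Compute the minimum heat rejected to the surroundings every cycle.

Q_H ≈ 10000 J

T_H = 32 °C → 32 + 273.15 = 305.15 K.
For a reversible cycle Q_H/Q_C = T_H/T_C, so Q_H = Q_C·T_H/T_C = 9350 × 305.15/284.00 = 10000 J.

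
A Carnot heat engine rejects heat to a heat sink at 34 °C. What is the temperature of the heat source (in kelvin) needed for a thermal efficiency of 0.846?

T_H ≈ 1990 K

T_C = 34 °C → 34 + 273.15 = 307.15 K.
From η = 1 − T_C/T_H, solving for T_H gives T_H = T_C/(1 − η) = 307.15/(1 − 0.846) = 1990 K.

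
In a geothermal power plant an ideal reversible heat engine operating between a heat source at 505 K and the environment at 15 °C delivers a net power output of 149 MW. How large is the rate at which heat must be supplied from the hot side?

T_C = 15 °C → 15 + 273.15 = 288.15 K.
Since the cycle is reversible, η = 1 − T_C/T_H = 1 − 288.15/505.00 = 0.4294.
Q_H = W/η = 149/0.4294 = 347.0 MW.

Q̇_H ≈ 347.0 MW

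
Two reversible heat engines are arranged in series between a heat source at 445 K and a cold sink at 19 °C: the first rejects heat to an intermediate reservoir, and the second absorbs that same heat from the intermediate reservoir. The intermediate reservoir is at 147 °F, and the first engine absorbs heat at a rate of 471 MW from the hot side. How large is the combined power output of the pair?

T_C = 19 °C → 19 + 273.15 = 292.15 K.
Two reversible stages in series are equivalent to a single Carnot engine between T_H and T_C, so η_total = 1 − T_C/T_H = 1 − 292.15/445.00 = 0.3435.
W_total = η_total · Q_H = 0.3435 × 471 = 162 MW.

Ẇ_total ≈ 162 MW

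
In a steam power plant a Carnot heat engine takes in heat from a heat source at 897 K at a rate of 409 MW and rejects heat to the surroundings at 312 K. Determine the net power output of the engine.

Ẇ ≈ 267 MW

The Carnot efficiency is η = 1 − T_C/T_H = 1 − 312.00/897.00 = 0.6522.
W = η·Q_H = 0.6522 × 409 = 267 MW.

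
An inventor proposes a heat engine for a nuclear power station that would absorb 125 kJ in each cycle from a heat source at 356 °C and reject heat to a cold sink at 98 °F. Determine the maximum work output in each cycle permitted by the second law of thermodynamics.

T_H = 356 °C → 356 + 273.15 = 629.15 K.
T_C = 98 °F → (98 − 32) × 5/9 = 36.67 °C = 309.82 K.
The second-law ceiling is the Carnot efficiency, η_max = 1 − T_C/T_H = 1 − 309.82/629.15 = 0.5076.
W_max = η_max · Q_H = 0.5076 × 125 = 63.4 kJ.

W_max ≈ 63.4 kJ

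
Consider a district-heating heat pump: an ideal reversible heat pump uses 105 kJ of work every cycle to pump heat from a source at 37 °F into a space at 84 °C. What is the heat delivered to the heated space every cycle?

Q_H ≈ 462 kJ

T_H = 84 °C → 84 + 273.15 = 357.15 K.
T_C = 37 °F → (37 − 32) × 5/9 = 2.78 °C = 275.93 K.
The Carnot heat-pump COP is COP_HP = T_H/(T_H − T_C) = 357.15/81.22 = 4.3972.
Q_H = COP_HP · W = 4.3972 × 105 = 462 kJ.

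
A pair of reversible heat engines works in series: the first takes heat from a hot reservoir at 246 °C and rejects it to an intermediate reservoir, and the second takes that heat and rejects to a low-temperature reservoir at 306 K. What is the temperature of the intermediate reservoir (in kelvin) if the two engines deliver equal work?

T_m ≈ 412.6 K

T_H = 246 °C → 246 + 273.15 = 519.15 K.
For reversible stages Q_m = Q_H·(T_m/T_H). Setting W₁ = Q_H(1 − T_m/T_H) equal to W₂ = Q_m(1 − T_C/T_m) = Q_H·(T_m − T_C)/T_H gives T_H − T_m = T_m − T_C, so T_m = (T_H + T_C)/2 = (519.15 + 306.00)/2 = 412.6 K.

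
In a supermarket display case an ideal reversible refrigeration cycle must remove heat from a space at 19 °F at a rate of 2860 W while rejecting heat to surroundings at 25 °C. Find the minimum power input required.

Ẇ_in ≈ 347 W

T_H = 25 °C → 25 + 273.15 = 298.15 K.
T_C = 19 °F → (19 − 32) × 5/9 = -7.22 °C = 265.93 K.
For a reversible refrigerator, COP_R = T_C/(T_H − T_C) = 265.93/32.22 = 8.2529.
W = Q_C/COP_R = 2860/8.2529 = 347 W.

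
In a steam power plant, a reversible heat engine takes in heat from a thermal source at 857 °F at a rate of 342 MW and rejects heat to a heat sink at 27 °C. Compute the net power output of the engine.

Ẇ ≈ 202 MW

T_H = 857 °F → (857 − 32) × 5/9 = 458.33 °C = 731.48 K.
T_C = 27 °C → 27 + 273.15 = 300.15 K.
Since the cycle is reversible, η = 1 − T_C/T_H = 1 − 300.15/731.48 = 0.5897.
W = η·Q_H = 0.5897 × 342 = 202 MW.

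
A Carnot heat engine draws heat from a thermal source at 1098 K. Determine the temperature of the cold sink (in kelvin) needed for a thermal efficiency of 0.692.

T_C ≈ 338 K

From η = 1 − T_C/T_H, T_C = T_H·(1 − η) = 1098.00 × (1 − 0.692) = 338 K.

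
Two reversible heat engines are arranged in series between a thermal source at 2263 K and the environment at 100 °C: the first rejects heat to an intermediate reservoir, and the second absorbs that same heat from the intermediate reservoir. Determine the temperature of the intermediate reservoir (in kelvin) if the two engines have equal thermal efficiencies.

T_C = 100 °C → 100 + 273.15 = 373.15 K.
Equal efficiencies require 1 − T_m/T_H = 1 − T_C/T_m, i.e. T_m/T_H = T_C/T_m, so T_m = √(T_H·T_C) = √(2263.00 × 373.15) = 918.9 K.

T_m ≈ 918.9 K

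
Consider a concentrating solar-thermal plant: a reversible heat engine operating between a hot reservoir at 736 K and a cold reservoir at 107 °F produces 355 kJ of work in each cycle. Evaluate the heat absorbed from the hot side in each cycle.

Q_H ≈ 620.3 kJ

T_C = 107 °F → (107 − 32) × 5/9 = 41.67 °C = 314.82 K.
The Carnot efficiency is η = 1 − T_C/T_H = 1 − 314.82/736.00 = 0.5723.
Q_H = W/η = 355/0.5723 = 620.3 kJ.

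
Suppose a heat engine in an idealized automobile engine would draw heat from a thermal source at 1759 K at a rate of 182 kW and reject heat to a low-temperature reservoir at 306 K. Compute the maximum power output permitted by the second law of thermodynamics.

Ẇ_max ≈ 150 kW

No engine can exceed the Carnot limit: η_max = 1 − T_C/T_H = 1 − 306.00/1759.00 = 0.8260.
W_max = η_max · Q_H = 0.8260 × 182 = 150 kW.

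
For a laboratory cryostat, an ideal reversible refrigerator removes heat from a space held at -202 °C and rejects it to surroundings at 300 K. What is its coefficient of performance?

T_C = -202 °C → -202 + 273.15 = 71.15 K.
For a reversible refrigerator, COP_R = T_C/(T_H − T_C) = 71.15/(300.00 − 71.15) = 0.311.

COP_R ≈ 0.311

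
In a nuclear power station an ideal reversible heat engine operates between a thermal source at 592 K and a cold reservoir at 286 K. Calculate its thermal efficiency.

η ≈ 0.517

Carnot efficiency: η = 1 − T_C/T_H = 1 − 286.00/592.00 = 0.517.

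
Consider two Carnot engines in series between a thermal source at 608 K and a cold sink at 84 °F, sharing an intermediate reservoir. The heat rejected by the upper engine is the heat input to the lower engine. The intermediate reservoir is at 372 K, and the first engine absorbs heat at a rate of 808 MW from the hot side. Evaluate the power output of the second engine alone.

Ẇ₂ ≈ 93.0 MW

T_C = 84 °F → (84 − 32) × 5/9 = 28.89 °C = 302.04 K.
Heat entering the second stage: Q_m = Q_H·(T_m/T_H) = 808 × 372.00/608.00 = 494 MW.
Second-stage efficiency η₂ = 1 − T_C/T_m = 1 − 302.04/372.00 = 0.1881, so W₂ = η₂·Q_m = 93.0 MW.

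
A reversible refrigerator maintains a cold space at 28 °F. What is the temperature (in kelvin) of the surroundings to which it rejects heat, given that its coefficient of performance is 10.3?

T_C = 28 °F → (28 − 32) × 5/9 = -2.22 °C = 270.93 K.
COP_R = T_C/(T_H − T_C) ⇒ T_H = T_C·(1 + 1/COP_R) = 270.93 × (1 + 1/10.3) = 297 K.

T_H ≈ 297 K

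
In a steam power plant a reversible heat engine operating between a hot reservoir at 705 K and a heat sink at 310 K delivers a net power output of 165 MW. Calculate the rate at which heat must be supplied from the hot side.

For a reversible engine, η = 1 − T_C/T_H = 1 − 310.00/705.00 = 0.5603.
Q_H = W/η = 165/0.5603 = 294.5 MW.

Q̇_H ≈ 294.5 MW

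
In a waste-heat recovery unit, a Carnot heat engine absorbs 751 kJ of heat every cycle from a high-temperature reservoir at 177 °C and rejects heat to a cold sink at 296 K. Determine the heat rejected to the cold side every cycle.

T_H = 177 °C → 177 + 273.15 = 450.15 K.
η_rev = 1 − T_C/T_H = 1 − 296.00/450.15 = 0.3424.
For a reversible cycle Q_C/Q_H = T_C/T_H, so Q_C = 751 × 296.00/450.15 = 493.8 kJ.

Q_C ≈ 493.8 kJ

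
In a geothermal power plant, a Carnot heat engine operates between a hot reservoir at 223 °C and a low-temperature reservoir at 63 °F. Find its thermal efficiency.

T_H = 223 °C → 223 + 273.15 = 496.15 K.
T_C = 63 °F → (63 − 32) × 5/9 = 17.22 °C = 290.37 K.
η_rev = 1 − T_C/T_H = 1 − 290.37/496.15 = 0.415.

η ≈ 0.415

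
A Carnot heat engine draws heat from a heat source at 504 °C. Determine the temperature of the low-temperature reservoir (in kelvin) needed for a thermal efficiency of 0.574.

T_C ≈ 331 K

T_H = 504 °C → 504 + 273.15 = 777.15 K.
From η = 1 − T_C/T_H, T_C = T_H·(1 − η) = 777.15 × (1 − 0.574) = 331 K.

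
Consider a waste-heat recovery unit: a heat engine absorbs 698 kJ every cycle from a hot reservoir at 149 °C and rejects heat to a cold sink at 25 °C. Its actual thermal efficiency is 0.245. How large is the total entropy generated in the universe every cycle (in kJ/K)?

T_H = 149 °C → 149 + 273.15 = 422.15 K.
T_C = 25 °C → 25 + 273.15 = 298.15 K.
W = η·Q_H = 0.245 × 698 = 171.0 kJ, so Q_C = Q_H − W = 527.0 kJ.
Entropy balance on the reservoirs: −Q_H/T_H = -1.653 kJ/K, +Q_C/T_C = 1.768 kJ/K.
ΔS_univ = −Q_H/T_H + Q_C/T_C = 0.1141 kJ/K (> 0, since η = 0.245 < η_Carnot = 0.294).

ΔS_univ ≈ 0.1141 kJ/K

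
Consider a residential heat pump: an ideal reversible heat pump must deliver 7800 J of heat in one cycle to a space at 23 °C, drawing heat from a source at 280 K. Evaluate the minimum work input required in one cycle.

W_in ≈ 425 J

T_H = 23 °C → 23 + 273.15 = 296.15 K.
Reversible heating COP: COP_HP = T_H/(T_H − T_C) = 296.15/16.15 = 18.3375.
W = Q_H/COP_HP = 7800/18.3375 = 425 J.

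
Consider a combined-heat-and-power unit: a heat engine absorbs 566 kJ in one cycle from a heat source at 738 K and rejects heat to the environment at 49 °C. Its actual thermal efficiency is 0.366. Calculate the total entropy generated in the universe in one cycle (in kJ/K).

ΔS_univ ≈ 0.3470 kJ/K

T_C = 49 °C → 49 + 273.15 = 322.15 K.
W = η·Q_H = 0.366 × 566 = 207.2 kJ, so Q_C = Q_H − W = 358.8 kJ.
The hot reservoir loses entropy Q_H/T_H = 566/738.00 = 0.7669 kJ/K; the cold reservoir gains Q_C/T_C = 358.8/322.15 = 1.114 kJ/K.
ΔS_univ = −Q_H/T_H + Q_C/T_C = 0.3470 kJ/K (> 0, since η = 0.366 < η_Carnot = 0.563).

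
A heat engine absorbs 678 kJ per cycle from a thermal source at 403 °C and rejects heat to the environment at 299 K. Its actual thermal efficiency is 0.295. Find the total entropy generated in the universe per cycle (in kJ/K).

ΔS_univ ≈ 0.596 kJ/K

T_H = 403 °C → 403 + 273.15 = 676.15 K.
W = η·Q_H = 0.295 × 678 = 200.0 kJ, so Q_C = Q_H − W = 478.0 kJ.
Entropy balance on the reservoirs: −Q_H/T_H = -1.003 kJ/K, +Q_C/T_C = 1.599 kJ/K.
ΔS_univ = −Q_H/T_H + Q_C/T_C = 0.596 kJ/K (> 0, since η = 0.295 < η_Carnot = 0.558).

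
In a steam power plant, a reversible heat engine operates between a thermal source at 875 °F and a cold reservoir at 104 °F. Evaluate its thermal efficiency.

η ≈ 0.5777

T_H = 875 °F → (875 − 32) × 5/9 = 468.33 °C = 741.48 K.
T_C = 104 °F → (104 − 32) × 5/9 = 40.00 °C = 313.15 K.
Since the cycle is reversible, η = 1 − T_C/T_H = 1 − 313.15/741.48 = 0.5777.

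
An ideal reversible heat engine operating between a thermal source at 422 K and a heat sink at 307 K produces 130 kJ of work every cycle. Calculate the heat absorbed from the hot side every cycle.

The Carnot efficiency is η = 1 − T_C/T_H = 1 − 307.00/422.00 = 0.2725.
Q_H = W/η = 130/0.2725 = 477.0 kJ.

Q_H ≈ 477.0 kJ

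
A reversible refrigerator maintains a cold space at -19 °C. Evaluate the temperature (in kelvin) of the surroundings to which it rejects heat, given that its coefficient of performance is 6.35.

T_H ≈ 294 K

T_C = -19 °C → -19 + 273.15 = 254.15 K.
COP_R = T_C/(T_H − T_C) ⇒ T_H = T_C·(1 + 1/COP_R) = 254.15 × (1 + 1/6.35) = 294 K.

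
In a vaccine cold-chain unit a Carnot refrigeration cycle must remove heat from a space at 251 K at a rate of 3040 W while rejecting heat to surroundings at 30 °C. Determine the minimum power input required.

Ẇ_in ≈ 631.6 W

T_H = 30 °C → 30 + 273.15 = 303.15 K.
The reversible coefficient of performance is COP_R = T_C/(T_H − T_C) = 251.00/52.15 = 4.8130.
W = Q_C/COP_R = 3040/4.8130 = 631.6 W.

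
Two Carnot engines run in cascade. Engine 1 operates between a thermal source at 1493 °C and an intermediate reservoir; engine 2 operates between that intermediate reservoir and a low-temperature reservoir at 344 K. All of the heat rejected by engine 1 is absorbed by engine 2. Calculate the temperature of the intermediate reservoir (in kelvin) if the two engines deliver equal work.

T_m ≈ 1060 K

T_H = 1493 °C → 1493 + 273.15 = 1766.15 K.
For reversible stages Q_m = Q_H·(T_m/T_H). Setting W₁ = Q_H(1 − T_m/T_H) equal to W₂ = Q_m(1 − T_C/T_m) = Q_H·(T_m − T_C)/T_H gives T_H − T_m = T_m − T_C, so T_m = (T_H + T_C)/2 = (1766.15 + 344.00)/2 = 1060 K.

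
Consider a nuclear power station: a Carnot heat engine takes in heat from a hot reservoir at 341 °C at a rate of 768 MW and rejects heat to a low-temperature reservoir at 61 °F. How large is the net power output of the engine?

T_H = 341 °C → 341 + 273.15 = 614.15 K.
T_C = 61 °F → (61 − 32) × 5/9 = 16.11 °C = 289.26 K.
η_rev = 1 − T_C/T_H = 1 − 289.26/614.15 = 0.5290.
W = η·Q_H = 0.5290 × 768 = 406.3 MW.

Ẇ ≈ 406.3 MW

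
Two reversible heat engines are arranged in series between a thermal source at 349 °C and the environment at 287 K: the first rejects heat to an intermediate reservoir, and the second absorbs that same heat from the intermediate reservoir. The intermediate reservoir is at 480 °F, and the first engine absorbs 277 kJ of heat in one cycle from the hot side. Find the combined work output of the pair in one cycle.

T_H = 349 °C → 349 + 273.15 = 622.15 K.
Two reversible stages in series are equivalent to a single Carnot engine between T_H and T_C, so η_total = 1 − T_C/T_H = 1 − 287.00/622.15 = 0.5387.
W_total = η_total · Q_H = 0.5387 × 277 = 149.2 kJ.

W_total ≈ 149.2 kJ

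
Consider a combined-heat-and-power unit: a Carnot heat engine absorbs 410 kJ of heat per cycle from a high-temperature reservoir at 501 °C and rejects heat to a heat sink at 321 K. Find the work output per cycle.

T_H = 501 °C → 501 + 273.15 = 774.15 K.
The Carnot efficiency is η = 1 − T_C/T_H = 1 − 321.00/774.15 = 0.5854.
W = η·Q_H = 0.5854 × 410 = 240 kJ.

W ≈ 240 kJ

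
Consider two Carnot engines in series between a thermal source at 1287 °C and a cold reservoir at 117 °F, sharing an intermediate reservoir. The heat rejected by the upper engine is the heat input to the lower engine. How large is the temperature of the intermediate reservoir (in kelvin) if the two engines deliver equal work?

T_H = 1287 °C → 1287 + 273.15 = 1560.15 K.
T_C = 117 °F → (117 − 32) × 5/9 = 47.22 °C = 320.37 K.
For reversible stages Q_m = Q_H·(T_m/T_H). Setting W₁ = Q_H(1 − T_m/T_H) equal to W₂ = Q_m(1 − T_C/T_m) = Q_H·(T_m − T_C)/T_H gives T_H − T_m = T_m − T_C, so T_m = (T_H + T_C)/2 = (1560.15 + 320.37)/2 = 940 K.

T_m ≈ 940 K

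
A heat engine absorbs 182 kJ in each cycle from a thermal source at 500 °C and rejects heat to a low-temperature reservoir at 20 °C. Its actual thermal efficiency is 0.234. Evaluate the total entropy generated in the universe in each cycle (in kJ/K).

ΔS_univ ≈ 0.240 kJ/K

T_H = 500 °C → 500 + 273.15 = 773.15 K.
T_C = 20 °C → 20 + 273.15 = 293.15 K.
W = η·Q_H = 0.234 × 182 = 42.59 kJ, so Q_C = Q_H − W = 139.4 kJ.
Entropy balance on the reservoirs: −Q_H/T_H = -0.2354 kJ/K, +Q_C/T_C = 0.4756 kJ/K.
ΔS_univ = −Q_H/T_H + Q_C/T_C = 0.240 kJ/K (> 0, since η = 0.234 < η_Carnot = 0.621).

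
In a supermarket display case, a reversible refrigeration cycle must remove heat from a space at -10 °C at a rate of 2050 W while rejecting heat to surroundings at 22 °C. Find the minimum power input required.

Ẇ_in ≈ 249.3 W

T_H = 22 °C → 22 + 273.15 = 295.15 K.
T_C = -10 °C → -10 + 273.15 = 263.15 K.
For a reversible refrigerator, COP_R = T_C/(T_H − T_C) = 263.15/32.00 = 8.2234.
W = Q_C/COP_R = 2050/8.2234 = 249.3 W.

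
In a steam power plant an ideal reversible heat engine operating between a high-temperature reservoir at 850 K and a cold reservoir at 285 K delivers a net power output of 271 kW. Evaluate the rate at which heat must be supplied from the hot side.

For a reversible engine, η = 1 − T_C/T_H = 1 − 285.00/850.00 = 0.6647.
Q_H = W/η = 271/0.6647 = 408 kW.

Q̇_H ≈ 408 kW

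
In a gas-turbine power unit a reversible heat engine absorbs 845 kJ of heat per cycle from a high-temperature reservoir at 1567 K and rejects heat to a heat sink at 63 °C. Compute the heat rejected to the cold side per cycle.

Q_C ≈ 181 kJ

T_C = 63 °C → 63 + 273.15 = 336.15 K.
Carnot efficiency: η = 1 − T_C/T_H = 1 − 336.15/1567.00 = 0.7855.
For a reversible cycle Q_C/Q_H = T_C/T_H, so Q_C = 845 × 336.15/1567.00 = 181 kJ.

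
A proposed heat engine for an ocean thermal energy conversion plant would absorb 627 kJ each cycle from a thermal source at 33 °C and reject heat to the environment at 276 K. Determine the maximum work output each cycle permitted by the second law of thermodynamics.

T_H = 33 °C → 33 + 273.15 = 306.15 K.
No engine can exceed the Carnot limit: η_max = 1 − T_C/T_H = 1 − 276.00/306.15 = 0.0985.
W_max = η_max · Q_H = 0.0985 × 627 = 61.7 kJ.

W_max ≈ 61.7 kJ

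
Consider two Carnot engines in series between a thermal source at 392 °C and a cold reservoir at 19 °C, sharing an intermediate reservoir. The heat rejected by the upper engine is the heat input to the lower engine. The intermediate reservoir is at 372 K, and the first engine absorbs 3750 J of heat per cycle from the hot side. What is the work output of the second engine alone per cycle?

T_H = 392 °C → 392 + 273.15 = 665.15 K.
T_C = 19 °C → 19 + 273.15 = 292.15 K.
Heat entering the second stage: Q_m = Q_H·(T_m/T_H) = 3750 × 372.00/665.15 = 2100 J.
Second-stage efficiency η₂ = 1 − T_C/T_m = 1 − 292.15/372.00 = 0.2147, so W₂ = η₂·Q_m = 450 J.

W₂ ≈ 450 J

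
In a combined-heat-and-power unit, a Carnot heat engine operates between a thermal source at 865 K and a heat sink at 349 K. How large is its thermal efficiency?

The Carnot efficiency is η = 1 − T_C/T_H = 1 − 349.00/865.00 = 0.5965.

η ≈ 0.5965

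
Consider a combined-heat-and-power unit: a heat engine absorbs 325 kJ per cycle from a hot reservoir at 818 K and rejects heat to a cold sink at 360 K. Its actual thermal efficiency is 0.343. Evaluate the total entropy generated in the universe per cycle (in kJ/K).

W = η·Q_H = 0.343 × 325 = 111.5 kJ, so Q_C = Q_H − W = 213.5 kJ.
Reservoir entropy changes: ΔS_H = −Q_H/T_H = −325/818.00 = -0.3973 kJ/K and ΔS_C = +Q_C/T_C = 213.5/360.00 = 0.5931 kJ/K.
ΔS_univ = −Q_H/T_H + Q_C/T_C = 0.196 kJ/K (> 0, since η = 0.343 < η_Carnot = 0.560).

ΔS_univ ≈ 0.196 kJ/K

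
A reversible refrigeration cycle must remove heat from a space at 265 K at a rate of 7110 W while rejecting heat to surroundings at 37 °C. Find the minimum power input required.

Ẇ_in ≈ 1210 W

T_H = 37 °C → 37 + 273.15 = 310.15 K.
For a reversible refrigerator, COP_R = T_C/(T_H − T_C) = 265.00/45.15 = 5.8693.
W = Q_C/COP_R = 7110/5.8693 = 1210 W.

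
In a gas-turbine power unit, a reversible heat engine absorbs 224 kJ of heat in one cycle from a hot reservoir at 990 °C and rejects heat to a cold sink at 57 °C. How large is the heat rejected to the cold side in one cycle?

Q_C ≈ 58.55 kJ

T_H = 990 °C → 990 + 273.15 = 1263.15 K.
T_C = 57 °C → 57 + 273.15 = 330.15 K.
Since the cycle is reversible, η = 1 − T_C/T_H = 1 − 330.15/1263.15 = 0.7386.
For a reversible cycle Q_C/Q_H = T_C/T_H, so Q_C = 224 × 330.15/1263.15 = 58.55 kJ.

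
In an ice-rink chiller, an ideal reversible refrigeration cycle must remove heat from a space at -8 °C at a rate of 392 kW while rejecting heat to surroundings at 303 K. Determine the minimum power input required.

T_C = -8 °C → -8 + 273.15 = 265.15 K.
For a reversible refrigerator, COP_R = T_C/(T_H − T_C) = 265.15/37.85 = 7.0053.
W = Q_C/COP_R = 392/7.0053 = 55.96 kW.

Ẇ_in ≈ 55.96 kW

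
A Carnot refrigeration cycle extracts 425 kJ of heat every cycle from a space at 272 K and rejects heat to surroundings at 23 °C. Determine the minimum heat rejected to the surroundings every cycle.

Q_H ≈ 463 kJ

T_H = 23 °C → 23 + 273.15 = 296.15 K.
For a reversible cycle Q_H/Q_C = T_H/T_C, so Q_H = Q_C·T_H/T_C = 425 × 296.15/272.00 = 463 kJ.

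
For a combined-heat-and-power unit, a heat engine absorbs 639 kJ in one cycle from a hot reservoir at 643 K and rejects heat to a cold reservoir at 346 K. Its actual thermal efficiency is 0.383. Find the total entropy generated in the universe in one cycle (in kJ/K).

ΔS_univ ≈ 0.146 kJ/K

W = η·Q_H = 0.383 × 639 = 244.7 kJ, so Q_C = Q_H − W = 394.3 kJ.
Entropy balance on the reservoirs: −Q_H/T_H = -0.9938 kJ/K, +Q_C/T_C = 1.139 kJ/K.
ΔS_univ = −Q_H/T_H + Q_C/T_C = 0.146 kJ/K (> 0, since η = 0.383 < η_Carnot = 0.462).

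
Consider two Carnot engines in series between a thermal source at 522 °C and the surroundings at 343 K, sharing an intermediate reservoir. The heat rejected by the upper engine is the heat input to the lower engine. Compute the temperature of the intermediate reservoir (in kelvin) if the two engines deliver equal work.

T_m ≈ 569.1 K

T_H = 522 °C → 522 + 273.15 = 795.15 K.
For reversible stages Q_m = Q_H·(T_m/T_H). Setting W₁ = Q_H(1 − T_m/T_H) equal to W₂ = Q_m(1 − T_C/T_m) = Q_H·(T_m − T_C)/T_H gives T_H − T_m = T_m − T_C, so T_m = (T_H + T_C)/2 = (795.15 + 343.00)/2 = 569.1 K.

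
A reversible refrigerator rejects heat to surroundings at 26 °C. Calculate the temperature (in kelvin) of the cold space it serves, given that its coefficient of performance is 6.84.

T_H = 26 °C → 26 + 273.15 = 299.15 K.
COP_R = T_C/(T_H − T_C) ⇒ T_C = T_H·COP_R/(1 + COP_R) = 299.15 × 6.84/(1 + 6.84) = 261 K.

T_C ≈ 261 K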